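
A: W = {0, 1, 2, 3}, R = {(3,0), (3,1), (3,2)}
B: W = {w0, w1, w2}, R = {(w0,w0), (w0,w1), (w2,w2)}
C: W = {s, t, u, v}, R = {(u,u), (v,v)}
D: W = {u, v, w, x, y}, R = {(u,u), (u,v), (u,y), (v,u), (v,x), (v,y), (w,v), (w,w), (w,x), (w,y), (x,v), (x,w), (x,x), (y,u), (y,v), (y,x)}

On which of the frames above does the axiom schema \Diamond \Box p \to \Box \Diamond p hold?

Frame correspondent (Sahlqvist): \forall x \forall y \forall z (Rxy \wedge Rxz \to \exists w (Ryw \wedge Rzw)) — i.e. convergence.
A: fails — R32 and R32 but 2 and 2 have no common successor.
B: fails — Rw0w1 and Rw0w1 but w1 and w1 have no common successor.
C: condition met.
D: condition met.
Valid on: C, D.

C, D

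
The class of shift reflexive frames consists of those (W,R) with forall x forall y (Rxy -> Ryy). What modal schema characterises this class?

A defining formula is □(□p → p) (the T□ axiom).

□(□p → p)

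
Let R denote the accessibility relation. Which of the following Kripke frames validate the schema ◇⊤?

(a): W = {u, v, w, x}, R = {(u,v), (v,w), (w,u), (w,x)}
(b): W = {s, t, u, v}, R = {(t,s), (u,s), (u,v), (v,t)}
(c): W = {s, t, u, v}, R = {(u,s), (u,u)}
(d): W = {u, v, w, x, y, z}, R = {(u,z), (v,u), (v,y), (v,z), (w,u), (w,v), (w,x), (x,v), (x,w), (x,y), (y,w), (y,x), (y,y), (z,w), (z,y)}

(d)

The schema corresponds to seriality: ∀x ∃y Rxy.
(a): fails — world x has no successor.
(b): fails — world s has no successor.
(c): fails — world s has no successor.
(d): ✓.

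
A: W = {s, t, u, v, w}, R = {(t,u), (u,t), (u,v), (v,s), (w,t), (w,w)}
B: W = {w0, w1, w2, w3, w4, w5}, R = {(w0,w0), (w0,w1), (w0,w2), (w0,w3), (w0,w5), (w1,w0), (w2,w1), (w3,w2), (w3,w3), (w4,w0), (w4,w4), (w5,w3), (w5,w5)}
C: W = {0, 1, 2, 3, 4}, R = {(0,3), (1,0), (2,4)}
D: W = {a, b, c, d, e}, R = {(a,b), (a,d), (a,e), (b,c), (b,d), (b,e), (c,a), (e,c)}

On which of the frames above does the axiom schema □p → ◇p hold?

B

This is the axiom for seriality; its first-order frame correspondent is ∀x ∃y Rxy.
A: fails — world s has no successor.
B: condition met.
C: fails — world 3 has no successor.
D: fails — world d has no successor.
Valid on: B.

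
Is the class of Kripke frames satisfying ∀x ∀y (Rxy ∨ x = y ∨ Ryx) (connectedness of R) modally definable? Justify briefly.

No — not modally definable

Modal frame validity is preserved under disjoint unions.
Take 4 disjoint single-world reflexive frames: each is trivially connected, but their disjoint union has 4 worlds with no edge between distinct components, so it is not connected.
So the class is not modally definable.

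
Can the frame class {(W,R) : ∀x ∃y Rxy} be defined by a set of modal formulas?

Yes — defined by □r → ◇r

The condition is seriality. A defining modal formula is □r → ◇r.
Suppose □r→◇r is valid. At any x set V(r)=W. Then □r at x, so ◇r at x, so x has a successor.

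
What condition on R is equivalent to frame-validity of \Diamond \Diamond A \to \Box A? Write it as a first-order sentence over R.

This is a Sahlqvist (Geach-type) schema ◇^2□^0A → □^1◇^0A.
Minimal-valuation argument: fix x; take any y with xR^2y and any z with xR^1z. Set V(A) to the set of worlds R-reachable from y in exactly 0 steps. Then □^0A holds at y, so the antecedent holds at x; validity forces ◇^0A at z, giving a w with zR^0w and yR^0w.
First-order correspondent: \forall x \forall y \forall z ((x R^2 y \wedge xRz) \to \exists w (y = w \wedge z = w)).

\forall x \forall y \forall z ((x R^2 y \wedge xRz) \to \exists w (y = w \wedge z = w))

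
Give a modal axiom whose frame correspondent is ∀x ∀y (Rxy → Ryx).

This is symmetry; the standard corresponding axiom is B: q → □◇q.
Suppose q→□◇q is valid. Take Rxy and set V(q)={x}. Then q at x, so □◇q at x, so ◇q at y, so some z with Ryz has q; z=x, i.e. Ryx.

q → □◇q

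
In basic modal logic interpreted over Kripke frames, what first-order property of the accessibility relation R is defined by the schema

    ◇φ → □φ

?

Partial functionality

This is the CD axiom.
Its frame correspondent is partial functionality — ∀x ∀y ∀z (Rxy ∧ Rxz → y = z).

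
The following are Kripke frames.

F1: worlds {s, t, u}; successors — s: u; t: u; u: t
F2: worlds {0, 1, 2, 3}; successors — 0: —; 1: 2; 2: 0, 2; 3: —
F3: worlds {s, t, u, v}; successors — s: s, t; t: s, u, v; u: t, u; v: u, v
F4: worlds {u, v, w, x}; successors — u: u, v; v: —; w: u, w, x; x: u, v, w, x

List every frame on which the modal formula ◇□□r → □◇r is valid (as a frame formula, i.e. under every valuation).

F3

The schema corresponds to a generalized confluence (Geach) condition: ∀x ∀y ∀z ((xRy ∧ xRz) → ∃w (yR²w ∧ zRw)).
F1: fails — sRu, sRu but no w with uR²w and uRw.
F2: fails — 2R0, 2R0 but no w with 0R²w and 0Rw.
F3: condition met.
F4: fails — uRu, uRv but no t with uR²t and vRt.
Valid on: F3.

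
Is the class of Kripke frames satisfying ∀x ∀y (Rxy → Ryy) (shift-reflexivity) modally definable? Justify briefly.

The condition is shift-reflexivity. A defining modal formula is □(□r → r).

Yes, by □(□r → r)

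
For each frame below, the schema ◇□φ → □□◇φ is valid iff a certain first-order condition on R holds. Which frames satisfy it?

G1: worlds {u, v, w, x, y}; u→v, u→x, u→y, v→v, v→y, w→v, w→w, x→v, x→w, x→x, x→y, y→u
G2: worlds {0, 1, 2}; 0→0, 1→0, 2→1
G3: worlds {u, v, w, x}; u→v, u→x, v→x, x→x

G2, G3

Frame correspondent (Sahlqvist): ∀x ∀y ∀z ((xRy ∧ xR²z) → ∃w (yRw ∧ zRw)) — i.e. a generalized confluence (Geach) condition.
G1: fails — uRv, uR²y but no t with vRt and yRt.
G2: condition met.
G3: condition met.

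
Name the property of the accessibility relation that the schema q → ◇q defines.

This is frame-equivalent to □q → q (substitute ¬q for q and contrapose).
Suppose □q→q is valid. At any x set V(q)={w : Rxw}. Then □q holds at x, so q holds at x, i.e. Rxx.

Reflexivity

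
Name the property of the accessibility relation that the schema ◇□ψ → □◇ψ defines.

Suppose ◇□ψ→□◇ψ is valid. Take Rxy, Rxz and set V(ψ)={w : Ryw}. Then □ψ at y so ◇□ψ at x, so □◇ψ at x, so ◇ψ at z, giving w with Rzw and Ryw.
The converse is a direct semantic check.
Frame condition: ∀x ∀y ∀z (Rxy ∧ Rxz → ∃w (Ryw ∧ Rzw)).

convergence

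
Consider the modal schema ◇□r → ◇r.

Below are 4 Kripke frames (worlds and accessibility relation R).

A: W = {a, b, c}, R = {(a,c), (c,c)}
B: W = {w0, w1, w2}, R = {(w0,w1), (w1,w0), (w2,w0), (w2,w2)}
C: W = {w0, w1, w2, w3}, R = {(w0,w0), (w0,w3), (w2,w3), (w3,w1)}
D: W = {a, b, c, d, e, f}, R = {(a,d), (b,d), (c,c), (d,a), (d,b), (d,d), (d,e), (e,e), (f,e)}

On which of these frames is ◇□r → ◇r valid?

A, D

This is the axiom for a generalized confluence (Geach) condition; its first-order frame correspondent is ∀x ∀y (xRy → ∃w (yRw ∧ xRw)).
A: holds.
B: fails — w0Rw1 but no w with w1Rw and w0Rw.
C: fails — w0Rw3 but no w with w3Rw and w0Rw.
D: holds.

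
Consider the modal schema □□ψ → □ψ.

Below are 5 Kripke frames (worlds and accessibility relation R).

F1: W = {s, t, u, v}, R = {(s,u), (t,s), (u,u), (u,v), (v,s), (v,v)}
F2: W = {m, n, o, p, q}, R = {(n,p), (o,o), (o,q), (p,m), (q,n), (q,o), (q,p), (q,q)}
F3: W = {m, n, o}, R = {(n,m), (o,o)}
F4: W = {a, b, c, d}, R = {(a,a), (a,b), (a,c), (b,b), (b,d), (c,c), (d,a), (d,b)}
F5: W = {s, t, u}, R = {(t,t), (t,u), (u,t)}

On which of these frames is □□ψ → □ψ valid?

Frame correspondent (Sahlqvist): ∀x ∀y (Rxy → ∃z (Rxz ∧ Rzy)) — i.e. density.
F1: fails — Rts but no z with Rtz and Rzs.
F2: fails — Rpm but no z with Rpz and Rzm.
F3: fails — Rnm but no z with Rnz and Rzm.
F4: satisfies the condition.
F5: satisfies the condition.

F4, F5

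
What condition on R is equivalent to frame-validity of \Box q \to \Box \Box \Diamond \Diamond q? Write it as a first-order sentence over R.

\forall x \forall z (x R^2 z \to \exists w (xRw \wedge z R^2 w))

This is a Sahlqvist (Geach-type) schema ◇^0□^1q → □^2◇^2q.
Minimal-valuation argument: fix x; take any y with xR^0y and any z with xR^2z. Set V(q) to the set of worlds R-reachable from y in exactly 1 step. Then □^1q holds at y, so the antecedent holds at x; validity forces ◇^2q at z, giving a w with zR^2w and yR^1w.
First-order correspondent: \forall x \forall z (x R^2 z \to \exists w (xRw \wedge z R^2 w)).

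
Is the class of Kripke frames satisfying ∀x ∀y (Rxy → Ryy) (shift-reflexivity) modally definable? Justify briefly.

Yes — defined by □(□p → p)

Yes: it is shift-reflexivity, defined by the T□ schema □(□p → p).
Suppose □(□p→p) is valid. Take Rxy and set V(p)={w : Ryw}. Then at y, □p holds; since □(□p→p) at x, □p→p at y, so p at y, i.e. Ryy.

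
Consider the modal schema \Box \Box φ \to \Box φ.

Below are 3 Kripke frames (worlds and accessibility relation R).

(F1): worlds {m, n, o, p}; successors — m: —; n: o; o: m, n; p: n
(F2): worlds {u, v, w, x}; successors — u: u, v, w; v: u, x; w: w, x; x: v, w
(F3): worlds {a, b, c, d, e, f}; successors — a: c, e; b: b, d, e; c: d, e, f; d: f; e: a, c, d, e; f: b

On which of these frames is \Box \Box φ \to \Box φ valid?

The schema corresponds to density: \forall x \forall y (Rxy \to \exists z (Rxz \wedge Rzy)).
(F1): fails — Rno but no z with Rnz and Rzo.
(F2): fails — Rvx but no z with Rvz and Rzx.
(F3): fails — Rdf but no z with Rdz and Rzf.

none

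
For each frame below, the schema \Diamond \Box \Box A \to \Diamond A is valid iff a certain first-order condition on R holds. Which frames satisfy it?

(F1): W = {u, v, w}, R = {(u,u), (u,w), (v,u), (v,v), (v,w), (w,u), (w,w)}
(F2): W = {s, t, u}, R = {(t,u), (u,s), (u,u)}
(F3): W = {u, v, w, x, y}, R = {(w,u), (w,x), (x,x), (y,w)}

(F1)

The schema corresponds to a generalized confluence (Geach) condition: \forall x \forall y (xRy \to \exists w (y R^2 w \wedge xRw)).
(F1): condition met.
(F2): fails — uRs but no w with sR²w and uRw.
(F3): fails — wRu but no t with uR²t and wRt.
Valid on: (F1).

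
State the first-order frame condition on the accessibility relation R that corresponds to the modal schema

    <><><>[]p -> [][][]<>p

forall x forall y forall z ((x R^3 y & x R^3 z) -> exists w (yRw & zRw))

This is a Sahlqvist (Geach-type) schema ◇^3□^1p → □^3◇^1p.
Minimal-valuation argument: fix x; take any y with xR^3y and any z with xR^3z. Set V(p) to the set of worlds R-reachable from y in exactly 1 step. Then □^1p holds at y, so the antecedent holds at x; validity forces ◇^1p at z, giving a w with zR^1w and yR^1w.
First-order correspondent: forall x forall y forall z ((x R^3 y & x R^3 z) -> exists w (yRw & zRw)).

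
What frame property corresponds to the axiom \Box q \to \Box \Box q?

transitivity

Suppose □q→□□q is valid. Take Rxy, Ryz and set V(q)={w : Rxw}. Then □q at x, so □□q at x, so □q at y, so q at z, i.e. Rxz.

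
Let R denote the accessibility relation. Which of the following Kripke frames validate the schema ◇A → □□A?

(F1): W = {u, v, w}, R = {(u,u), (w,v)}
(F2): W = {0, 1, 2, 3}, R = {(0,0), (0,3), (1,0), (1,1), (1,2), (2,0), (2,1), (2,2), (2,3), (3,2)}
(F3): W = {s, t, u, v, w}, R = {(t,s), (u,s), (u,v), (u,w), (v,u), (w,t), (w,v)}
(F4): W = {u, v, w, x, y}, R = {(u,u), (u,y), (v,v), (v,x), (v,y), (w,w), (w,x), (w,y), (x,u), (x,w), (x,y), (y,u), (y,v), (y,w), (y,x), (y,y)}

This is the axiom for a generalized confluence (Geach) condition; its first-order frame correspondent is ∀x ∀y ∀z ((xRy ∧ xR²z) → ∃w (y = w ∧ z = w)).
(F1): condition met.
(F2): fails — 0R0, 0R²2 but 0 ≠ 2.
(F3): fails — uRs, uR²t but s ≠ t.
(F4): fails — uRu, uR²v but u ≠ v.

(F1)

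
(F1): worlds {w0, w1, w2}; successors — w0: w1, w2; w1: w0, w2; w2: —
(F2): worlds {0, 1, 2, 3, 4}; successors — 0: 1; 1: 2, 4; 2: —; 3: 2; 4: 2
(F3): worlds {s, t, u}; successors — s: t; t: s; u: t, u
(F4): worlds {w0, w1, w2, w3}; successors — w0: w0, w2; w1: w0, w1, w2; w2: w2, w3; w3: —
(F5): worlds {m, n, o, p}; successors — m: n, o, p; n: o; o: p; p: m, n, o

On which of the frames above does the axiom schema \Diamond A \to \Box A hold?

none

Frame correspondent (Sahlqvist): \forall x \forall y \forall z (Rxy \wedge Rxz \to y = z) — i.e. partial functionality.
(F1): fails — w0 sees both w1 and w2.
(F2): fails — 1 sees both 2 and 4.
(F3): fails — u sees both t and u.
(F4): fails — w0 sees both w0 and w2.
(F5): fails — m sees both n and o.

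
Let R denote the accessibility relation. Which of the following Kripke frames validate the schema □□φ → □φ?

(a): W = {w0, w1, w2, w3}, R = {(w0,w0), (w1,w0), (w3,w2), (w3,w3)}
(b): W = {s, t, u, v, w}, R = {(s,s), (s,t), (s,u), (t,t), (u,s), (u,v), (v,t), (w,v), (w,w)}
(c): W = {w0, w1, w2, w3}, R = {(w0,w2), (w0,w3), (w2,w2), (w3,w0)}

The schema corresponds to density: ∀x ∀y (Rxy → ∃z (Rxz ∧ Rzy)).
(a): condition met.
(b): fails — Ruv but no z with Ruz and Rzv.
(c): fails — Rw3w0 but no z with Rw3z and Rzw0.
Valid on: (a).

(a)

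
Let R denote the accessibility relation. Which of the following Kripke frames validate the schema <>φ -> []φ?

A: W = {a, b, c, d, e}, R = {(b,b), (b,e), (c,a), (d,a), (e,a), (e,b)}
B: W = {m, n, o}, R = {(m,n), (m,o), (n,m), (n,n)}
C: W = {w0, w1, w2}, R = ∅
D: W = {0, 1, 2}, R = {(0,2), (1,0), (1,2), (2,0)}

C

The schema corresponds to partial functionality: forall x forall y forall z (Rxy & Rxz -> y = z).
A: fails — b sees both b and e.
B: fails — m sees both n and o.
C: holds.
D: fails — 1 sees both 0 and 2.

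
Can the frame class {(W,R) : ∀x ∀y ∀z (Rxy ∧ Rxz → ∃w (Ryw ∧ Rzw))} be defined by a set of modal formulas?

Definable; ◇□q → □◇q defines it

Yes: it is convergence, defined by the .2 schema ◇□q → □◇q.
Suppose ◇□q→□◇q is valid. Take Rxy, Rxz and set V(q)={w : Ryw}. Then □q at y so ◇□q at x, so □◇q at x, so ◇q at z, giving w with Rzw and Ryw.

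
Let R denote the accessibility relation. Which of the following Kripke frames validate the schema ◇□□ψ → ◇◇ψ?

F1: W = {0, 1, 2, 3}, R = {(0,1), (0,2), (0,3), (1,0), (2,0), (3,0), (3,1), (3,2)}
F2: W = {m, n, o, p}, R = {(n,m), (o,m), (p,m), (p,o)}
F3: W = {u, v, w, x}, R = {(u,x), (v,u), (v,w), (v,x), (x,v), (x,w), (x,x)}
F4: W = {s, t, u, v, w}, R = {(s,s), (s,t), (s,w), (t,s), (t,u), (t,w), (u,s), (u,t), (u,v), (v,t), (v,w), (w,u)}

F1, F4

This is the axiom for a generalized confluence (Geach) condition; its first-order frame correspondent is ∀x ∀y (xRy → ∃w (yR²w ∧ xR²w)).
F1: holds.
F2: fails — nRm but no w with mR²w and nR²w.
F3: fails — vRw but no t with wR²t and vR²t.
F4: holds.
Valid on: F1, F4.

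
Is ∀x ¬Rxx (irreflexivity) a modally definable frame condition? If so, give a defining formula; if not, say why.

If a class were modally definable it would be closed under surjective bounded morphisms (Goldblatt–Thomason).
The 2-cycle (worlds a,b with a→b→a) is irreflexive, and the map sending every world to a single reflexive point • is a surjective bounded morphism (forth: every edge maps to (•,•); back: every world has a successor). So any modal formula valid on the 2-cycle is also valid on the reflexive point, which is not irreflexive.
So the class is not modally definable.

No — not modally definable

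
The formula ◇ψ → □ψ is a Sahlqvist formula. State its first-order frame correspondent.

partial functionality

Suppose ◇ψ→□ψ is valid. Take Rxy, Rxz and set V(ψ)={y}. Then ◇ψ at x, so □ψ at x, so ψ at z, i.e. z=y.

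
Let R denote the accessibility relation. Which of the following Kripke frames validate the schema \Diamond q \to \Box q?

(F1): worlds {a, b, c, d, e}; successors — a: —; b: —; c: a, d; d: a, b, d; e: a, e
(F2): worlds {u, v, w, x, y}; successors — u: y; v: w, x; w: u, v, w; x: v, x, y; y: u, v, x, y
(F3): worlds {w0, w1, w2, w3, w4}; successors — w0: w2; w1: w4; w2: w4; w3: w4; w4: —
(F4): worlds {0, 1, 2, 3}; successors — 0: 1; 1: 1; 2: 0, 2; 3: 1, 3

(F3)

The schema corresponds to partial functionality: \forall x \forall y \forall z (Rxy \wedge Rxz \to y = z).
(F1): fails — c sees both a and d.
(F2): fails — v sees both w and x.
(F3): holds.
(F4): fails — 2 sees both 0 and 2.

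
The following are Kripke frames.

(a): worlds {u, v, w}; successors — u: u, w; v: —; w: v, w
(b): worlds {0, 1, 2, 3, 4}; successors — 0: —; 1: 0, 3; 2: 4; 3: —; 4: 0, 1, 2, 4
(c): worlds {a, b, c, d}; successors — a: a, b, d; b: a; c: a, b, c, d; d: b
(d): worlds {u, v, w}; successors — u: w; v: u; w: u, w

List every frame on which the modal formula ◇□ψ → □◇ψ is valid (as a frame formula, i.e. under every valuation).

(d)

The schema corresponds to convergence: ∀x ∀y ∀z (Rxy ∧ Rxz → ∃w (Ryw ∧ Rzw)).
(a): fails — Rww and Rwv but w and v have no common successor.
(b): fails — R10 and R10 but 0 and 0 have no common successor.
(c): fails — Rab and Rad but b and d have no common successor.
(d): holds.
Valid on: (d).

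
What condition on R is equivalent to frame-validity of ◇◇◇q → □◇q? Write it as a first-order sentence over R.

This is a Sahlqvist (Geach-type) schema ◇^3□^0q → □^1◇^1q.
Minimal-valuation argument: fix x; take any y with xR^3y and any z with xR^1z. Set V(q) to the set of worlds R-reachable from y in exactly 0 steps. Then □^0q holds at y, so the antecedent holds at x; validity forces ◇^1q at z, giving a w with zR^1w and yR^0w.
First-order correspondent: ∀x ∀y ∀z ((xR³y ∧ xRz) → ∃w (y = w ∧ zRw)).

∀x ∀y ∀z ((xR³y ∧ xRz) → ∃w (y = w ∧ zRw))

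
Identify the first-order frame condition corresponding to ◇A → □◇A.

The Euclidean property

Suppose ◇A→□◇A is valid. Take Rxy, Rxz and set V(A)={y}. Then ◇A at x, so □◇A at x, so ◇A at z, so some w with Rzw has A; w=y, i.e. Rzy. By symmetry of the argument, Ryz.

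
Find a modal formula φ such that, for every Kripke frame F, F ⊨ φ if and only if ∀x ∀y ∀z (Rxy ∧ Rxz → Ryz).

◇ψ → □◇ψ

This is the Euclidean property; the standard corresponding axiom is 5: ◇ψ → □◇ψ.
Suppose ◇ψ→□◇ψ is valid. Take Rxy, Rxz and set V(ψ)={y}. Then ◇ψ at x, so □◇ψ at x, so ◇ψ at z, so some w with Rzw has ψ; w=y, i.e. Rzy. By symmetry of the argument, Ryz.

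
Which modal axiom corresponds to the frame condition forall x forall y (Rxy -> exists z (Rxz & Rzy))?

□□ψ → □ψ

A defining formula is □□ψ → □ψ (the C4 axiom).
Suppose □□ψ→□ψ is valid. Take Rxy and set V(ψ)={w : xR²w}. Then □□ψ at x, so □ψ at x, so ψ at y, i.e. ∃z(Rxz∧Rzy).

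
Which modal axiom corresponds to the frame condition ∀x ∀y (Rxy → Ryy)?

The condition is shift-reflexivity. The T□ schema □(□r → r) defines it.

□(□r → r)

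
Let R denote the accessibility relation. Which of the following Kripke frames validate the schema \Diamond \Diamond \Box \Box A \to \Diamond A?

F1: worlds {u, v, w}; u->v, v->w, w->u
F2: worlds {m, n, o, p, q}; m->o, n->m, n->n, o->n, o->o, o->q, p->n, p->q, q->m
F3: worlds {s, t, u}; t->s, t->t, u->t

F1, F2

This is the axiom for a generalized confluence (Geach) condition; its first-order frame correspondent is \forall x \forall y (x R^2 y \to \exists w (y R^2 w \wedge xRw)).
F1: holds.
F2: holds.
F3: fails — tR²s but no w with sR²w and tRw.
Valid on: F1, F2.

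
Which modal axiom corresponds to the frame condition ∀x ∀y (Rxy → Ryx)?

A defining formula is ψ → □◇ψ (the B axiom).
Suppose ψ→□◇ψ is valid. Take Rxy and set V(ψ)={x}. Then ψ at x, so □◇ψ at x, so ◇ψ at y, so some z with Ryz has ψ; z=x, i.e. Ryx.

ψ → □◇ψ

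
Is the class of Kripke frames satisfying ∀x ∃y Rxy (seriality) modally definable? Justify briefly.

The condition is seriality. A defining modal formula is □r → ◇r.
Suppose □r→◇r is valid. At any x set V(r)=W. Then □r at x, so ◇r at x, so x has a successor.

Yes — defined by □r → ◇r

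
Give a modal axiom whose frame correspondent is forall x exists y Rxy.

A defining formula is □s → ◇s (the D axiom).
Suppose □s→◇s is valid. At any x set V(s)=W. Then □s at x, so ◇s at x, so x has a successor.

□s → ◇s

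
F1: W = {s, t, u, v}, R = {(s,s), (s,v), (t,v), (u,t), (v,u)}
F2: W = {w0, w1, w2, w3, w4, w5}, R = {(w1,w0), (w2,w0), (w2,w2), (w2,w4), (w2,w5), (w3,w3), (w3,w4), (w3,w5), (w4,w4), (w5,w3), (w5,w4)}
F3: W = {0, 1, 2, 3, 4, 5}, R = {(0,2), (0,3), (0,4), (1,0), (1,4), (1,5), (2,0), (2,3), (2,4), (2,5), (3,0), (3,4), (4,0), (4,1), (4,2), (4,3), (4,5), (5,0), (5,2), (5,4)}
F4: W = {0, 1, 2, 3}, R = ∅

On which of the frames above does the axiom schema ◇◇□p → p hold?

F4

Frame correspondent (Sahlqvist): ∀x ∀y (xR²y → ∃w (yRw ∧ x = w)) — i.e. a generalized confluence (Geach) condition.
F1: fails — sR²u but no w with uRw and s=w.
F2: fails — w2R²w0 but no w with w0Rw and w2=w.
F3: fails — 0R²0 but no w with 0Rw and 0=w.
F4: condition met.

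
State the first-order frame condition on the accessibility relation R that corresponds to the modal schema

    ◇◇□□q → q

∀x ∀y (xR²y → ∃w (yR²w ∧ x = w))

This is a Sahlqvist (Geach-type) schema ◇^2□^2q → □^0◇^0q.
Minimal-valuation argument: fix x; take any y with xR^2y and any z with xR^0z. Set V(q) to the set of worlds R-reachable from y in exactly 2 steps. Then □^2q holds at y, so the antecedent holds at x; validity forces ◇^0q at z, giving a w with zR^0w and yR^2w.
First-order correspondent: ∀x ∀y (xR²y → ∃w (yR²w ∧ x = w)).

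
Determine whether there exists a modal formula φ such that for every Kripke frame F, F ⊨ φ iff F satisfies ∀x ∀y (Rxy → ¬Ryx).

Any modally definable frame class is closed under surjective bounded morphisms.
The 3-cycle (worlds s,t,u with s→t→u→s) is asymmetric. Mapping every world to a single reflexive point • is a surjective bounded morphism, and the reflexive point is not asymmetric (R•• but asymmetry requires ¬R••).
So no modal formula (or set of formulas) defines exactly the asymmetric frames.

Not definable by any modal formula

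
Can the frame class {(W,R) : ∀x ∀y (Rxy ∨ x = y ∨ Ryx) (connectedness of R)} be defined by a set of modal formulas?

If a class were modally definable it would be closed under disjoint unions (Goldblatt–Thomason).
Take 3 disjoint single-world reflexive frames: each is trivially connected, but their disjoint union has 3 worlds with no edge between distinct components, so it is not connected.
Hence connectedness of R is not modally definable.

No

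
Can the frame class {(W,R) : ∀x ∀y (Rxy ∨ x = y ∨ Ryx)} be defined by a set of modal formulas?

Not modally definable

Modal frame validity is preserved under disjoint unions.
Take 3 disjoint single-world reflexive frames: each is trivially connected, but their disjoint union has 3 worlds with no edge between distinct components, so it is not connected.
So the class is not modally definable.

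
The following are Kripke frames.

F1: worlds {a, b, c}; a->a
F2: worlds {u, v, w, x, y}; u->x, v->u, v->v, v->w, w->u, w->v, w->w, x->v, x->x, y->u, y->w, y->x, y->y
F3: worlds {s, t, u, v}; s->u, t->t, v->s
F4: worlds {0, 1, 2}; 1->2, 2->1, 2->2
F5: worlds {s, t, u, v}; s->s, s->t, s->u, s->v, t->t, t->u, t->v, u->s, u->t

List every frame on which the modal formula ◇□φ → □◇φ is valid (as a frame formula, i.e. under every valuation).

This is the axiom for convergence; its first-order frame correspondent is ∀x ∀y ∀z (Rxy ∧ Rxz → ∃w (Ryw ∧ Rzw)).
F1: satisfies the condition.
F2: fails — Rvv and Rvu but v and u have no common successor.
F3: fails — Rsu and Rsu but u and u have no common successor.
F4: satisfies the condition.
F5: fails — Rsv and Rsv but v and v have no common successor.

F1, F4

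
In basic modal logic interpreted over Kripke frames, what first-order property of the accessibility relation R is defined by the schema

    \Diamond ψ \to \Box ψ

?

partial functionality: \forall x \forall y \forall z (Rxy \wedge Rxz \to y = z)

Suppose ◇ψ→□ψ is valid. Take Rxy, Rxz and set V(ψ)={y}. Then ◇ψ at x, so □ψ at x, so ψ at z, i.e. z=y.
Conversely, any frame satisfying \forall x \forall y \forall z (Rxy \wedge Rxz \to y = z) validates the schema.
Frame condition: \forall x \forall y \forall z (Rxy \wedge Rxz \to y = z).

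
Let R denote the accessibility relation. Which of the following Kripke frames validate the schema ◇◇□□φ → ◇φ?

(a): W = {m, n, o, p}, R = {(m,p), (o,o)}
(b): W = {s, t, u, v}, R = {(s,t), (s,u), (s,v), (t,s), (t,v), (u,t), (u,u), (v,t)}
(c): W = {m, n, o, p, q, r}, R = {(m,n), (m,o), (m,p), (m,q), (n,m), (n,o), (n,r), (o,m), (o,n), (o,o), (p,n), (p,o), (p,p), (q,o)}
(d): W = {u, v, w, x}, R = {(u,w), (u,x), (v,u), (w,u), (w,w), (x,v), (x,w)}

This is the axiom for a generalized confluence (Geach) condition; its first-order frame correspondent is ∀x ∀y (xR²y → ∃w (yR²w ∧ xRw)).
(a): condition met.
(b): fails — uR²v but no w with vR²w and uRw.
(c): fails — mR²r but no w with rR²w and mRw.
(d): condition met.
Valid on: (a), (d).

(a), (d)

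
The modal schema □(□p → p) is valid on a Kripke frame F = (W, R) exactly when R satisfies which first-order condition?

shift-reflexivity: ∀x ∀y (Rxy → Ryy)

Suppose □(□p→p) is valid. Take Rxy and set V(p)={w : Ryw}. Then at y, □p holds; since □(□p→p) at x, □p→p at y, so p at y, i.e. Ryy.
Conversely, on a frame with shift-reflexivity the schema holds at every world under every valuation.
Frame condition: ∀x ∀y (Rxy → Ryy).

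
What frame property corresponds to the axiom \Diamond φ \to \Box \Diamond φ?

Suppose ◇φ→□◇φ is valid. Take Rxy, Rxz and set V(φ)={y}. Then ◇φ at x, so □◇φ at x, so ◇φ at z, so some w with Rzw has φ; w=y, i.e. Rzy. By symmetry of the argument, Ryz.
Conversely, any frame satisfying \forall x \forall y \forall z (Rxy \wedge Rxz \to Ryz) validates the schema.
So the correspondent is the Euclidean property.

The Euclidean property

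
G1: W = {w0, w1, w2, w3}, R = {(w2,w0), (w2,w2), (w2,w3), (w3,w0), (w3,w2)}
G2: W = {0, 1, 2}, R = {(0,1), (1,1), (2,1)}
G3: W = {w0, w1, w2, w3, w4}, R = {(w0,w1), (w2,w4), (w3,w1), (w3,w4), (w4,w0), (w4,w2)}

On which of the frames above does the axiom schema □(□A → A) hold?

The schema corresponds to shift-reflexivity: ∀x ∀y (Rxy → Ryy).
G1: fails — Rw3w0 but not Rw0w0.
G2: condition met.
G3: fails — Rw2w4 but not Rw4w4.

G2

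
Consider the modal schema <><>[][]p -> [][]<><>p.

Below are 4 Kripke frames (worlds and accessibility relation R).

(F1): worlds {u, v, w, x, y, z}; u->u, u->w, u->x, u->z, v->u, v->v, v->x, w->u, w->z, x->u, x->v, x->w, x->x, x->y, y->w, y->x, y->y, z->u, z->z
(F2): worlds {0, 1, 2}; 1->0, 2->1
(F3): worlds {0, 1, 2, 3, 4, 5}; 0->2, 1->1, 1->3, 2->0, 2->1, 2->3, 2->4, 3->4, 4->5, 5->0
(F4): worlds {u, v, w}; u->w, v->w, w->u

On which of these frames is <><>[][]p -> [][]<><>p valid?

This is the axiom for a generalized confluence (Geach) condition; its first-order frame correspondent is forall x forall y forall z ((x R^2 y & x R^2 z) -> exists w (y R^2 w & z R^2 w)).
(F1): holds.
(F2): fails — 2R²0, 2R²0 but no w with 0R²w and 0R²w.
(F3): fails — 0R²0, 0R²3 but no w with 0R²w and 3R²w.
(F4): holds.
Valid on: (F1), (F4).

(F1), (F4)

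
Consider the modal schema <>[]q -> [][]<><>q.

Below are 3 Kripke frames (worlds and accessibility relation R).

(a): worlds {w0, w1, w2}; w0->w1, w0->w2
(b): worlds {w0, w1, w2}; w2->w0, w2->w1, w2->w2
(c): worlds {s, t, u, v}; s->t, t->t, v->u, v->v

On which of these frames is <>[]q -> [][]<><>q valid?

(a)

Frame correspondent (Sahlqvist): forall x forall y forall z ((xRy & x R^2 z) -> exists w (yRw & z R^2 w)) — i.e. a generalized confluence (Geach) condition.
(a): ✓.
(b): fails — w2Rw0, w2R²w0 but no w with w0Rw and w0R²w.
(c): fails — vRu, vR²u but no w with uRw and uR²w.
Valid on: (a).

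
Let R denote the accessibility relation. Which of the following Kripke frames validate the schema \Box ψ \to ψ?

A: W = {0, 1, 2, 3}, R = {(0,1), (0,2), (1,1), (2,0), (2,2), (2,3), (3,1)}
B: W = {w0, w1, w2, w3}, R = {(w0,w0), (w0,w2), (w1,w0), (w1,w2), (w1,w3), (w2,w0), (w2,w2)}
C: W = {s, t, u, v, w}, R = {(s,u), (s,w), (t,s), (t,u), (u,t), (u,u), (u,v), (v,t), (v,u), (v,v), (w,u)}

Frame correspondent (Sahlqvist): \forall x Rxx — i.e. reflexivity.
A: fails — world 0 does not see itself.
B: fails — world w1 does not see itself.
C: fails — world s does not see itself.

none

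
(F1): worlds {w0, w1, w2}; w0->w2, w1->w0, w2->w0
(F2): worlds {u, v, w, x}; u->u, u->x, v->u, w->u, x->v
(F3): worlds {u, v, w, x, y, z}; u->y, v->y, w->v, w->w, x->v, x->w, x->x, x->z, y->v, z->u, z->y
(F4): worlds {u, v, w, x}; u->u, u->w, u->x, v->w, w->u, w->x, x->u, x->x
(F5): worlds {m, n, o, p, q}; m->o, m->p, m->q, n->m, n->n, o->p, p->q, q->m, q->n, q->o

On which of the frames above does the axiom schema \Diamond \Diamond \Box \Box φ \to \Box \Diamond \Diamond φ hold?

(F2), (F4)

The schema corresponds to a generalized confluence (Geach) condition: \forall x \forall y \forall z ((x R^2 y \wedge xRz) \to \exists w (y R^2 w \wedge z R^2 w)).
(F1): fails — w0R²w0, w0Rw2 but no w with w0R²w and w2R²w.
(F2): holds.
(F3): fails — uR²v, uRy but no t with vR²t and yR²t.
(F4): holds.
(F5): fails — mR²o, mRp but no w with oR²w and pR²w.
Valid on: (F2), (F4).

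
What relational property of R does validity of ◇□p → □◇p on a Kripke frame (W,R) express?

convergence: ∀x ∀y ∀z (Rxy ∧ Rxz → ∃w (Ryw ∧ Rzw))

Suppose ◇□p→□◇p is valid. Take Rxy, Rxz and set V(p)={w : Ryw}. Then □p at y so ◇□p at x, so □◇p at x, so ◇p at z, giving w with Rzw and Ryw.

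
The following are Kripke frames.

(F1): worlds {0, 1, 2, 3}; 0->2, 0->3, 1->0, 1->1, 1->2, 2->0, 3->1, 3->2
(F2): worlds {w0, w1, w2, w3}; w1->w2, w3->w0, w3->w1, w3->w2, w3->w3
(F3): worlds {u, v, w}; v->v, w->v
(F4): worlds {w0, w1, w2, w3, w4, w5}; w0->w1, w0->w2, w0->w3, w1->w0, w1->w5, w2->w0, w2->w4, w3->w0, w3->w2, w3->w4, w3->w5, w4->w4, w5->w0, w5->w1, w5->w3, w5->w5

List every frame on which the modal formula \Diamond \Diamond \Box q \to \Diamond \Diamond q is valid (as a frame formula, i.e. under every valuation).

(F3)

The schema corresponds to a generalized confluence (Geach) condition: \forall x \forall y (x R^2 y \to \exists w (yRw \wedge x R^2 w)).
(F1): fails — 2R²2 but no w with 2Rw and 2R²w.
(F2): fails — w3R²w0 but no w with w0Rw and w3R²w.
(F3): condition met.
(F4): fails — w2R²w1 but no w with w1Rw and w2R²w.
Valid on: (F3).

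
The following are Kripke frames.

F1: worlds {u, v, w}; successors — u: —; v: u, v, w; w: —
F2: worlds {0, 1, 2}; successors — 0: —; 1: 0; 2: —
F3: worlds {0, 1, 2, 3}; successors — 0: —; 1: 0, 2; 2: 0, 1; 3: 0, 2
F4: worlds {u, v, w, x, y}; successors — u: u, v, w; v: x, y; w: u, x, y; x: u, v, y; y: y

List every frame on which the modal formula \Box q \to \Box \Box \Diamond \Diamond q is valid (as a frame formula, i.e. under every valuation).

F2

The schema corresponds to a generalized confluence (Geach) condition: \forall x \forall z (x R^2 z \to \exists w (xRw \wedge z R^2 w)).
F1: fails — vR²u but no t with vRt and uR²t.
F2: holds.
F3: fails — 1R²0 but no w with 1Rw and 0R²w.
F4: fails — uR²y but no t with uRt and yR²t.
Valid on: F2.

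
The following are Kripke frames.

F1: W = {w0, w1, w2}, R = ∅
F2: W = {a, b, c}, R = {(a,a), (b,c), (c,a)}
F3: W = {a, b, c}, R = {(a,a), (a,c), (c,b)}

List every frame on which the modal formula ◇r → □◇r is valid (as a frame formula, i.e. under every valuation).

The schema corresponds to the Euclidean property: ∀x ∀y ∀z (Rxy ∧ Rxz → Ryz).
F1: ✓.
F2: fails — Rbc and Rbc but not Rcc.
F3: fails — Rac and Raa but not Rca.
Valid on: F1.

F1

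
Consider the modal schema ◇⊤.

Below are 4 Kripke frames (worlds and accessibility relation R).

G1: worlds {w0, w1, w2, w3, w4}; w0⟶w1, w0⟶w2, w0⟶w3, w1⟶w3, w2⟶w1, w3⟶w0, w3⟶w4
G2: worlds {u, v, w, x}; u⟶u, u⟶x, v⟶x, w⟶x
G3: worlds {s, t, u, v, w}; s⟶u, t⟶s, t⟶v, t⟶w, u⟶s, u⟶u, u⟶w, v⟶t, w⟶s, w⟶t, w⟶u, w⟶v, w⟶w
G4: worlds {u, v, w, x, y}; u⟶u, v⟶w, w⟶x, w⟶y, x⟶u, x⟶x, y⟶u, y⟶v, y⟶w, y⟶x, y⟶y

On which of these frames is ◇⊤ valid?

G3, G4

This is the axiom for seriality; its first-order frame correspondent is ∀x ∃y Rxy.
G1: fails — world w4 has no successor.
G2: fails — world x has no successor.
G3: ✓.
G4: ✓.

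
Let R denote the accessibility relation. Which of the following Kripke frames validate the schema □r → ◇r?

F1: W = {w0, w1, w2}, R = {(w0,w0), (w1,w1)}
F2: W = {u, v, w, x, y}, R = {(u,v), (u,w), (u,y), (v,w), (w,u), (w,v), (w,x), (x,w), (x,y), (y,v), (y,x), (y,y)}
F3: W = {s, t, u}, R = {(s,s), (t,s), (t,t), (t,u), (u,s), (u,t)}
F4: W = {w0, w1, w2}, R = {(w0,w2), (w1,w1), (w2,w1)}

This is the axiom for seriality; its first-order frame correspondent is ∀x ∃y Rxy.
F1: fails — world w2 has no successor.
F2: satisfies the condition.
F3: satisfies the condition.
F4: satisfies the condition.
Valid on: F2, F3, F4.

F2, F3, F4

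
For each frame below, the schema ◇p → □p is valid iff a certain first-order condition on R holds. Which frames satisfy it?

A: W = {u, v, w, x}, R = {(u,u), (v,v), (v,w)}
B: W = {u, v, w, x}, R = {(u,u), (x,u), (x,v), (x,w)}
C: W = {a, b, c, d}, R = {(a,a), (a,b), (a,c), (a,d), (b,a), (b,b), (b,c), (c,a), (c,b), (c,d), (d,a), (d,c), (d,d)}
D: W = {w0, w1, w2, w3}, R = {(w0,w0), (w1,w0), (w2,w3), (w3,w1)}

D

This is the axiom for partial functionality; its first-order frame correspondent is ∀x ∀y ∀z (Rxy ∧ Rxz → y = z).
A: fails — v sees both v and w.
B: fails — x sees both u and v.
C: fails — a sees both a and b.
D: holds.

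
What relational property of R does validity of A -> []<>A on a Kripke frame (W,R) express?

This is the B axiom.
Its frame correspondent is symmetry — forall x forall y (Rxy -> Ryx).

symmetry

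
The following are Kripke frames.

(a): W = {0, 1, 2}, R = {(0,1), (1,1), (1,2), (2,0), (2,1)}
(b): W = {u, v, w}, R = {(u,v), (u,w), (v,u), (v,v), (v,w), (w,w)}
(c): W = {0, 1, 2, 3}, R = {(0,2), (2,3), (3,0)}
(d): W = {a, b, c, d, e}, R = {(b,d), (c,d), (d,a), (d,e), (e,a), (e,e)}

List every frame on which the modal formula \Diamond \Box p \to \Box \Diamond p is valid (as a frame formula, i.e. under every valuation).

(a), (b), (c)

The schema corresponds to convergence: \forall x \forall y \forall z (Rxy \wedge Rxz \to \exists w (Ryw \wedge Rzw)).
(a): ✓.
(b): ✓.
(c): ✓.
(d): fails — Rde and Rda but e and a have no common successor.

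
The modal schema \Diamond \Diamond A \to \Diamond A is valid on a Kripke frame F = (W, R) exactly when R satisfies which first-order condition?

Equivalently (dual form): □A → □□A.
Suppose □A→□□A is valid. Take Rxy, Ryz and set V(A)={w : Rxw}. Then □A at x, so □□A at x, so □A at y, so A at z, i.e. Rxz.
Conversely, any frame satisfying \forall x \forall y \forall z (Rxy \wedge Ryz \to Rxz) validates the schema.
Frame condition: \forall x \forall y \forall z (Rxy \wedge Ryz \to Rxz).

transitivity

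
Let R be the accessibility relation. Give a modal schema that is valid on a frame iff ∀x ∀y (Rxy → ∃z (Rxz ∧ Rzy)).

□□s → □s

The condition is density. The C4 schema □□s → □s defines it.
Suppose □□s→□s is valid. Take Rxy and set V(s)={w : xR²w}. Then □□s at x, so □s at x, so s at y, i.e. ∃z(Rxz∧Rzy).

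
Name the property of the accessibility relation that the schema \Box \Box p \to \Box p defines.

Suppose □□p→□p is valid. Take Rxy and set V(p)={w : xR²w}. Then □□p at x, so □p at x, so p at y, i.e. ∃z(Rxz∧Rzy).

density: \forall x \forall y (Rxy \to \exists z (Rxz \wedge Rzy))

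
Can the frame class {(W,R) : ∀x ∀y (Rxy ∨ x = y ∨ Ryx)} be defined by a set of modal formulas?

Any modally definable frame class is closed under disjoint unions.
Take 3 disjoint single-world reflexive frames: each is trivially connected, but their disjoint union has 3 worlds with no edge between distinct components, so it is not connected.
So no modal formula (or set of formulas) defines exactly the connected frames.

No — not modally definable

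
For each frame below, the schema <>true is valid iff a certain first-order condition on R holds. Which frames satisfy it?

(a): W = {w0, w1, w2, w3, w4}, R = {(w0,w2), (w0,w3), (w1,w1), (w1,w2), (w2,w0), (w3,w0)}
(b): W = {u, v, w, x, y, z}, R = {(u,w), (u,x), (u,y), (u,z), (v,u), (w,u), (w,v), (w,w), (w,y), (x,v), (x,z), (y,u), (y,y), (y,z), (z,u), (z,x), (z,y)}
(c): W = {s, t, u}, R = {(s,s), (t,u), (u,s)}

Frame correspondent (Sahlqvist): forall x exists y Rxy — i.e. seriality.
(a): fails — world w4 has no successor.
(b): satisfies the condition.
(c): satisfies the condition.

(b), (c)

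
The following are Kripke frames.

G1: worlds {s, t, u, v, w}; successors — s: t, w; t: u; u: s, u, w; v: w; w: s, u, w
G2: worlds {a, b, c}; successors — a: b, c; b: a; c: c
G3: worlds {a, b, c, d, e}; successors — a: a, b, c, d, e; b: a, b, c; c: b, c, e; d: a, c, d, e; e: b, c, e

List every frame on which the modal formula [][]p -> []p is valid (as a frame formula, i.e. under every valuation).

The schema corresponds to density: forall x forall y (Rxy -> exists z (Rxz & Rzy)).
G1: fails — Rst but no z with Rsz and Rzt.
G2: fails — Rab but no z with Raz and Rzb.
G3: satisfies the condition.
Valid on: G3.

G3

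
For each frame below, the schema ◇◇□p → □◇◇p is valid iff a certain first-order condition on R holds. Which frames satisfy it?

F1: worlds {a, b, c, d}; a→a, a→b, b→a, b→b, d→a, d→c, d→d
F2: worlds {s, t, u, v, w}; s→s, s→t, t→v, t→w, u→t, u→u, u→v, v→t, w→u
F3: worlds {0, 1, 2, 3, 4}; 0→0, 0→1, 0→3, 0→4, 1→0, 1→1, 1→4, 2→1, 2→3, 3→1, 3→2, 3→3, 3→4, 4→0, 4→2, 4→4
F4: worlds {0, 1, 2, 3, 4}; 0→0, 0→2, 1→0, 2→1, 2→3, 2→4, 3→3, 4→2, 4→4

F3

Frame correspondent (Sahlqvist): ∀x ∀y ∀z ((xR²y ∧ xRz) → ∃w (yRw ∧ zR²w)) — i.e. a generalized confluence (Geach) condition.
F1: fails — dR²a, dRc but no w with aRw and cR²w.
F2: fails — sR²t, sRt but no w* with tRw* and tR²w*.
F3: condition met.
F4: fails — 2R²0, 2R3 but no w with 0Rw and 3R²w.
Valid on: F3.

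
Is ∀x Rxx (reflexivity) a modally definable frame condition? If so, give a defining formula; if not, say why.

Yes: it is reflexivity, defined by the T schema □q → q.
Suppose □q→q is valid. At any x set V(q)={w : Rxw}. Then □q holds at x, so q holds at x, i.e. Rxx.

Yes, by □q → q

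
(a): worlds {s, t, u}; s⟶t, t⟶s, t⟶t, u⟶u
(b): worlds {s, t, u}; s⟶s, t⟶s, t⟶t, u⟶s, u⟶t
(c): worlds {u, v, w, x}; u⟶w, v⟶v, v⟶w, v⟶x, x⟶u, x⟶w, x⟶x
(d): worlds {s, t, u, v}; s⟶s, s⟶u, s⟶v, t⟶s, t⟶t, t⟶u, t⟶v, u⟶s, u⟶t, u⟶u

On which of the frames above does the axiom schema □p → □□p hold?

(b)

This is the axiom for transitivity; its first-order frame correspondent is ∀x ∀y ∀z (Rxy ∧ Ryz → Rxz).
(a): fails — Rst and Rts but not Rss.
(b): condition met.
(c): fails — Rvx and Rxu but not Rvu.
(d): fails — Rut and Rtv but not Ruv.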